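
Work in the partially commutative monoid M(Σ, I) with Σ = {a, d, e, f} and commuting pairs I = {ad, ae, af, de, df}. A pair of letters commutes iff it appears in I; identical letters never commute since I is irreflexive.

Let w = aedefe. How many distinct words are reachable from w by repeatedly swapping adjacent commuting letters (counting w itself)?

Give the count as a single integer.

30

#0=a has no predecessor
#1=e has no predecessor
#2=d has no predecessor
#3=e depends on [1:e]
#4=f depends on [3:e]
#5=e depends on [4:f]
sources: [0:a, 1:e, 2:d]
N(rest) = Σ N(rest − s) over sources s of rest; N(one piece) = 1:
  size 1 → [0]=1  [2]=1  [5]=1
  size 2 → [0,2]=2  [0,5]=2  [2,5]=2  [4,5]=1
  size 3 → [0,2,5]=6  [0,4,5]=3  [2,4,5]=3  [3,4,5]=1
  size 4 → [0,2,4,5]=12  [0,3,4,5]=4  [1,3,4,5]=1  [2,3,4,5]=4
  first=0(a) contributes 5
  first=1(e) contributes 20
  first=2(d) contributes 5
|[w]| = 30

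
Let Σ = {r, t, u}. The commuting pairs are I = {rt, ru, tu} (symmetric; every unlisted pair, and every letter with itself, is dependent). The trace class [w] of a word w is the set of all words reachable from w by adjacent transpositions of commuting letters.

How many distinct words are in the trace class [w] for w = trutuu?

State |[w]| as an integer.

60

#0=t has no predecessor
#1=r has no predecessor
#2=u has no predecessor
#3=t depends on [0:t]
#4=u depends on [2:u]
#5=u depends on [4:u]
sources: [0:t, 1:r, 2:u]
N(rest) = Σ N(rest − s) over sources s of rest; N(one piece) = 1:
  size 1 → [1]=1  [3]=1  [5]=1
  size 2 → [0,3]=1  [1,3]=2  [1,5]=2  [3,5]=2  [4,5]=1
  size 3 → [0,1,3]=3  [0,3,5]=3  [1,3,5]=6  [1,4,5]=3  [2,4,5]=1  [3,4,5]=3
  size 4 → [0,1,3,5]=12  [0,3,4,5]=6  [1,2,4,5]=4  [1,3,4,5]=12  [2,3,4,5]=4
  first=0(t) contributes 20
  first=1(r) contributes 10
  first=2(u) contributes 30
|[w]| = 60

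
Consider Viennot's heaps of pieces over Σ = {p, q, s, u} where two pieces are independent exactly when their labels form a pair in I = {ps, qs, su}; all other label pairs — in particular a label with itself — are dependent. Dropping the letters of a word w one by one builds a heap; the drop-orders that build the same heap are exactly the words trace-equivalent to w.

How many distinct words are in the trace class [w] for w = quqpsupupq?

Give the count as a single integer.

drop 0:q onto floor
drop 1:u onto {0:q}
drop 2:q onto {1:u}
drop 3:p onto {2:q}
drop 4:s onto floor
drop 5:u onto {3:p}
drop 6:p onto {5:u}
drop 7:u onto {6:p}
drop 8:p onto {7:u}
drop 9:q onto {8:p}
ground layer = {0:q, 4:s}
drop-orders for the pieces not yet dropped (sum over which currently-grounded one goes next):
  1 to go: {4} 1  {9} 1
  2 to go: {4,9} 2  {8,9} 1
  3 to go: {4,8,9} 3  {7,8,9} 1
  4 to go: {4,7,8,9} 4  {6,7,8,9} 1
  5 to go: {4,6,7,8,9} 5  {5,6,7,8,9} 1
  6 to go: {3,5,6,7,8,9} 1  {4,5,6,7,8,9} 6
  7 to go: {2,3,5,6,7,8,9} 1  {3,4,5,6,7,8,9} 7
  8 to go: {1,2,3,5,6,7,8,9} 1  {2,3,4,5,6,7,8,9} 8
  if 0:q drops first: 9 orders
  if 4:s drops first: 1 orders
heap linearizations: 10

10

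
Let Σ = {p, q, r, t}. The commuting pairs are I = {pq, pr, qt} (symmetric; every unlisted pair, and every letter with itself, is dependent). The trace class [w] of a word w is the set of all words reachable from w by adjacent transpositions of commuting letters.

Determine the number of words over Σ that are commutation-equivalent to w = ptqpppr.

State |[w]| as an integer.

18

drop 0:p onto floor
drop 1:t onto {0:p}
drop 2:q onto floor
drop 3:p onto {1:t}
drop 4:p onto {3:p}
drop 5:p onto {4:p}
drop 6:r onto {1:t, 2:q}
ground layer = {0:p, 2:q}
drop-orders for the pieces not yet dropped (sum over which currently-grounded one goes next):
  1 to go: {5} 1  {6} 1
  2 to go: {2,6} 1  {4,5} 1  {5,6} 2
  3 to go: {2,5,6} 3  {3,4,5} 1  {4,5,6} 3
  4 to go: {2,4,5,6} 6  {3,4,5,6} 4
  5 to go: {1,3,4,5,6} 4  {2,3,4,5,6} 10
  if 0:p drops first: 14 orders
  if 2:q drops first: 4 orders
heap linearizations: 18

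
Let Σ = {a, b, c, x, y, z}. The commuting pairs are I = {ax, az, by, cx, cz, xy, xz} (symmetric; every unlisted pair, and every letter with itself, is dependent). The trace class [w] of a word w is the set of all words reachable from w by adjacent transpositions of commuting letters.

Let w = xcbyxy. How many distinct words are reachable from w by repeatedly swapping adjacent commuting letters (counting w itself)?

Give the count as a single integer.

16

#0=x has no predecessor
#1=c has no predecessor
#2=b depends on [0:x, 1:c]
#3=y depends on [1:c]
#4=x depends on [2:b]
#5=y depends on [3:y]
sources: [0:x, 1:c]
N(rest) = Σ N(rest − s) over sources s of rest; N(one piece) = 1:
  size 1 → [4]=1  [5]=1
  size 2 → [2,4]=1  [3,5]=1  [4,5]=2
  size 3 → [0,2,4]=1  [2,4,5]=3  [3,4,5]=3
  size 4 → [0,2,4,5]=4  [2,3,4,5]=6
  first=0(x) contributes 6
  first=1(c) contributes 10
|[w]| = 16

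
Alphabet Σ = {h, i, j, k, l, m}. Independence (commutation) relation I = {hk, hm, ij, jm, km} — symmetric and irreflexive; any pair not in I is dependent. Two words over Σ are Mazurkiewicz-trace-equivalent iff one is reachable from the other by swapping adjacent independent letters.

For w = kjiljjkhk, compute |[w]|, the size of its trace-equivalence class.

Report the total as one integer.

piece 0:k — minimal
piece 1:j rests on {0:k}
piece 2:i rests on {0:k}
piece 3:l rests on {1:j, 2:i}
piece 4:j rests on {3:l}
piece 5:j rests on {4:j}
piece 6:k rests on {5:j}
piece 7:h rests on {5:j}
piece 8:k rests on {6:k}
minimal pieces: {0:k}
ways to finish when only these pieces remain (= sum over removing one remaining piece with nothing left below it):
  1 left: {7}→1  {8}→1
  2 left: {6,8}→1  {7,8}→2
  3 left: {6,7,8}→3
  4 left: {5,6,7,8}→3
  5 left: {4,5,6,7,8}→3
  6 left: {3,4,5,6,7,8}→3
  7 left: {1,3,4,5,6,7,8}→3  {2,3,4,5,6,7,8}→3
  placing 0:k first → 6 extensions

6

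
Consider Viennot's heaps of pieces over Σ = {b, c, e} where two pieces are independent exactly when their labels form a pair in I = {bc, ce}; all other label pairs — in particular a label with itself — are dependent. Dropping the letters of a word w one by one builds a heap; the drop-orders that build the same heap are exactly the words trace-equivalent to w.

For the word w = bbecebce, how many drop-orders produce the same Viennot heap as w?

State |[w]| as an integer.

#0=b has no predecessor
#1=b depends on [0:b]
#2=e depends on [1:b]
#3=c has no predecessor
#4=e depends on [2:e]
#5=b depends on [4:e]
#6=c depends on [3:c]
#7=e depends on [5:b]
sources: [0:b, 3:c]
N(rest) = Σ N(rest − s) over sources s of rest; N(one piece) = 1:
  size 1 → [6]=1  [7]=1
  size 2 → [3,6]=1  [5,7]=1  [6,7]=2
  size 3 → [3,6,7]=3  [4,5,7]=1  [5,6,7]=3
  size 4 → [2,4,5,7]=1  [3,5,6,7]=6  [4,5,6,7]=4
  size 5 → [1,2,4,5,7]=1  [2,4,5,6,7]=5  [3,4,5,6,7]=10
  size 6 → [0,1,2,4,5,7]=1  [1,2,4,5,6,7]=6  [2,3,4,5,6,7]=15
  first=0(b) contributes 21
  first=3(c) contributes 7
|[w]| = 28

28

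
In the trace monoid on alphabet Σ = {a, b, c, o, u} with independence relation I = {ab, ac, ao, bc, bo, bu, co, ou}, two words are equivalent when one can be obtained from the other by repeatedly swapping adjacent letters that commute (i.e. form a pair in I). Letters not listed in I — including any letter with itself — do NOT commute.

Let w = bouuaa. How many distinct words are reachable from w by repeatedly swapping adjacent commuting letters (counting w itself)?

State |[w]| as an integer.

30

drop 0:b onto floor
drop 1:o onto floor
drop 2:u onto floor
drop 3:u onto {2:u}
drop 4:a onto {3:u}
drop 5:a onto {4:a}
ground layer = {0:b, 1:o, 2:u}
drop-orders for the pieces not yet dropped (sum over which currently-grounded one goes next):
  1 to go: {0} 1  {1} 1  {5} 1
  2 to go: {0,1} 2  {0,5} 2  {1,5} 2  {4,5} 1
  3 to go: {0,1,5} 6  {0,4,5} 3  {1,4,5} 3  {3,4,5} 1
  4 to go: {0,1,4,5} 12  {0,3,4,5} 4  {1,3,4,5} 4  {2,3,4,5} 1
  if 0:b drops first: 5 orders
  if 1:o drops first: 5 orders
  if 2:u drops first: 20 orders
heap linearizations: 30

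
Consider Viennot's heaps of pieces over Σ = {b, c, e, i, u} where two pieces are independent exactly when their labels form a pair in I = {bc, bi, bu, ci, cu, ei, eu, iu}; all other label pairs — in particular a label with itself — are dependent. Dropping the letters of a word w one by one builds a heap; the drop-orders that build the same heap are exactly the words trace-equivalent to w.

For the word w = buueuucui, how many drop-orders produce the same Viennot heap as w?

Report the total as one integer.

0(b) covers ∅
1(u) covers ∅
2(u) covers 1:u
3(e) covers 0:b
4(u) covers 2:u
5(u) covers 4:u
6(c) covers 3:e
7(u) covers 5:u
8(i) covers ∅
floor of heap: 0:b, 1:u, 8:i
completions by unplaced set U, small U first (add the entries for U minus each lowest piece of U):
  |U|=1: {6}:1  {7}:1  {8}:1
  |U|=2: {3,6}:1  {5,7}:1  {6,7}:2  {6,8}:2  {7,8}:2
  |U|=3: {0,3,6}:1  {3,6,7}:3  {3,6,8}:3  {4,5,7}:1  {5,6,7}:3  {5,7,8}:3  {6,7,8}:6
  |U|=4: {0,3,6,7}:4  {0,3,6,8}:4  {2,4,5,7}:1  {3,5,6,7}:6  {3,6,7,8}:12  {4,5,6,7}:4  {4,5,7,8}:4  {5,6,7,8}:12
  |U|=5: {0,3,5,6,7}:10  {0,3,6,7,8}:20  {1,2,4,5,7}:1  {2,4,5,6,7}:5  {2,4,5,7,8}:5  {3,4,5,6,7}:10  {3,5,6,7,8}:30  {4,5,6,7,8}:20
  |U|=6: {0,3,4,5,6,7}:20  {0,3,5,6,7,8}:60  {1,2,4,5,6,7}:6  {1,2,4,5,7,8}:6  {2,3,4,5,6,7}:15  {2,4,5,6,7,8}:30  {3,4,5,6,7,8}:60
  |U|=7: {0,2,3,4,5,6,7}:35  {0,3,4,5,6,7,8}:140  {1,2,3,4,5,6,7}:21  {1,2,4,5,6,7,8}:42  {2,3,4,5,6,7,8}:105
  start at 0(b): 168
  start at 1(u): 280
  start at 8(i): 56
sum over floor = 504

504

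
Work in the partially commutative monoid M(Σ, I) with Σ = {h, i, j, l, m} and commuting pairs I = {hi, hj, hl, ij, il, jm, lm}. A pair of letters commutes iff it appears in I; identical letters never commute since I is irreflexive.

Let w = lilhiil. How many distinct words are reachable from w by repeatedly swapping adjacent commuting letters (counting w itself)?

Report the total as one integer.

140

piece 0:l — minimal
piece 1:i — minimal
piece 2:l rests on {0:l}
piece 3:h — minimal
piece 4:i rests on {1:i}
piece 5:i rests on {4:i}
piece 6:l rests on {2:l}
minimal pieces: {0:l, 1:i, 3:h}
ways to finish when only these pieces remain (= sum over removing one remaining piece with nothing left below it):
  1 left: {3}→1  {5}→1  {6}→1
  2 left: {2,6}→1  {3,5}→2  {3,6}→2  {4,5}→1  {5,6}→2
  3 left: {0,2,6}→1  {1,4,5}→1  {2,3,6}→3  {2,5,6}→3  {3,4,5}→3  {3,5,6}→6  {4,5,6}→3
  4 left: {0,2,3,6}→4  {0,2,5,6}→4  {1,3,4,5}→4  {1,4,5,6}→4  {2,3,5,6}→12  {2,4,5,6}→6  {3,4,5,6}→12
  5 left: {0,2,3,5,6}→20  {0,2,4,5,6}→10  {1,2,4,5,6}→10  {1,3,4,5,6}→20  {2,3,4,5,6}→30
  placing 0:l first → 60 extensions
  placing 1:i first → 60 extensions
  placing 3:h first → 20 extensions
total linear extensions = 140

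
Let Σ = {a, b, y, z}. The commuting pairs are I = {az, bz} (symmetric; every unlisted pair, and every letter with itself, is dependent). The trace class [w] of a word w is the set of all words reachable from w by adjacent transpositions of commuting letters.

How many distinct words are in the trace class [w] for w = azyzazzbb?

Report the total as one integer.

40

piece 0:a — minimal
piece 1:z — minimal
piece 2:y rests on {0:a, 1:z}
piece 3:z rests on {2:y}
piece 4:a rests on {2:y}
piece 5:z rests on {3:z}
piece 6:z rests on {5:z}
piece 7:b rests on {4:a}
piece 8:b rests on {7:b}
minimal pieces: {0:a, 1:z}
ways to finish when only these pieces remain (= sum over removing one remaining piece with nothing left below it):
  1 left: {6}→1  {8}→1
  2 left: {5,6}→1  {6,8}→2  {7,8}→1
  3 left: {3,5,6}→1  {4,7,8}→1  {5,6,8}→3  {6,7,8}→3
  4 left: {3,5,6,8}→4  {4,6,7,8}→4  {5,6,7,8}→6
  5 left: {3,5,6,7,8}→10  {4,5,6,7,8}→10
  6 left: {3,4,5,6,7,8}→20
  7 left: {2,3,4,5,6,7,8}→20
  placing 0:a first → 20 extensions
  placing 1:z first → 20 extensions
total linear extensions = 40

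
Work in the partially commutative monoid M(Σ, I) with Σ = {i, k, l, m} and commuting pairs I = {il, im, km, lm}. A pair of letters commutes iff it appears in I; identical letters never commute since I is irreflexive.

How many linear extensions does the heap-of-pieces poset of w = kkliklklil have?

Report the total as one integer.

#0=k has no predecessor
#1=k depends on [0:k]
#2=l depends on [1:k]
#3=i depends on [1:k]
#4=k depends on [2:l, 3:i]
#5=l depends on [4:k]
#6=k depends on [5:l]
#7=l depends on [6:k]
#8=i depends on [6:k]
#9=l depends on [7:l]
sources: [0:k]
N(rest) = Σ N(rest − s) over sources s of rest; N(one piece) = 1:
  size 1 → [8]=1  [9]=1
  size 2 → [7,9]=1  [8,9]=2
  size 3 → [7,8,9]=3
  size 4 → [6,7,8,9]=3
  size 5 → [5,6,7,8,9]=3
  size 6 → [4,5,6,7,8,9]=3
  size 7 → [2,4,5,6,7,8,9]=3  [3,4,5,6,7,8,9]=3
  size 8 → [2,3,4,5,6,7,8,9]=6
  first=0(k) contributes 6

6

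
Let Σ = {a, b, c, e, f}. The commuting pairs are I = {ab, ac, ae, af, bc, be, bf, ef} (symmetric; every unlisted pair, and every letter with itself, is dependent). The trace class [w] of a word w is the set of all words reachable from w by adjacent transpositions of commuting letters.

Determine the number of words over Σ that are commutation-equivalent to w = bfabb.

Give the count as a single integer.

20

drop 0:b onto floor
drop 1:f onto floor
drop 2:a onto floor
drop 3:b onto {0:b}
drop 4:b onto {3:b}
ground layer = {0:b, 1:f, 2:a}
drop-orders for the pieces not yet dropped (sum over which currently-grounded one goes next):
  1 to go: {1} 1  {2} 1  {4} 1
  2 to go: {1,2} 2  {1,4} 2  {2,4} 2  {3,4} 1
  3 to go: {0,3,4} 1  {1,2,4} 6  {1,3,4} 3  {2,3,4} 3
  if 0:b drops first: 12 orders
  if 1:f drops first: 4 orders
  if 2:a drops first: 4 orders
heap linearizations: 20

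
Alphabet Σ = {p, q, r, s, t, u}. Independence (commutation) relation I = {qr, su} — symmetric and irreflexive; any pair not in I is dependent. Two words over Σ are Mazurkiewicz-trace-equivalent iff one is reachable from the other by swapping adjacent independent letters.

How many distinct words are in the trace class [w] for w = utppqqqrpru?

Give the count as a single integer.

4

drop 0:u onto floor
drop 1:t onto {0:u}
drop 2:p onto {1:t}
drop 3:p onto {2:p}
drop 4:q onto {3:p}
drop 5:q onto {4:q}
drop 6:q onto {5:q}
drop 7:r onto {3:p}
drop 8:p onto {6:q, 7:r}
drop 9:r onto {8:p}
drop 10:u onto {9:r}
ground layer = {0:u}
drop-orders for the pieces not yet dropped (sum over which currently-grounded one goes next):
  1 to go: {10} 1
  2 to go: {9,10} 1
  3 to go: {8,9,10} 1
  4 to go: {6,8,9,10} 1  {7,8,9,10} 1
  5 to go: {5,6,8,9,10} 1  {6,7,8,9,10} 2
  6 to go: {4,5,6,8,9,10} 1  {5,6,7,8,9,10} 3
  7 to go: {4,5,6,7,8,9,10} 4
  8 to go: {3,4,5,6,7,8,9,10} 4
  9 to go: {2,3,4,5,6,7,8,9,10} 4
  if 0:u drops first: 4 orders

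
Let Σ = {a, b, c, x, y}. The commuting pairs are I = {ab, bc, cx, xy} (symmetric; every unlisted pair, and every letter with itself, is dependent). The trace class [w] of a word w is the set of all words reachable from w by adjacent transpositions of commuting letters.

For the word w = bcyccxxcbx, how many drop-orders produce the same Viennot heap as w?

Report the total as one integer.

#0=b has no predecessor
#1=c has no predecessor
#2=y depends on [0:b, 1:c]
#3=c depends on [2:y]
#4=c depends on [3:c]
#5=x depends on [0:b]
#6=x depends on [5:x]
#7=c depends on [4:c]
#8=b depends on [2:y, 6:x]
#9=x depends on [8:b]
sources: [0:b, 1:c]
N(rest) = Σ N(rest − s) over sources s of rest; N(one piece) = 1:
  size 1 → [7]=1  [9]=1
  size 2 → [4,7]=1  [7,9]=2  [8,9]=1
  size 3 → [3,4,7]=1  [4,7,9]=3  [6,8,9]=1  [7,8,9]=3
  size 4 → [3,4,7,9]=4  [4,7,8,9]=6  [5,6,8,9]=1  [6,7,8,9]=4
  size 5 → [3,4,7,8,9]=10  [4,6,7,8,9]=10  [5,6,7,8,9]=5
  size 6 → [2,3,4,7,8,9]=10  [3,4,6,7,8,9]=20  [4,5,6,7,8,9]=15
  size 7 → [1,2,3,4,7,8,9]=10  [2,3,4,6,7,8,9]=30  [3,4,5,6,7,8,9]=35
  size 8 → [1,2,3,4,6,7,8,9]=40  [2,3,4,5,6,7,8,9]=65
  first=0(b) contributes 105
  first=1(c) contributes 65
|[w]| = 170

170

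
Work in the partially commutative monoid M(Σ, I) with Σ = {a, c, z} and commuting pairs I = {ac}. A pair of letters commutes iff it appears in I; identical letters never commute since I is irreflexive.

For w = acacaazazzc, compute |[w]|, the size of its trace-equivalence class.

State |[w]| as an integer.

#0=a has no predecessor
#1=c has no predecessor
#2=a depends on [0:a]
#3=c depends on [1:c]
#4=a depends on [2:a]
#5=a depends on [4:a]
#6=z depends on [3:c, 5:a]
#7=a depends on [6:z]
#8=z depends on [7:a]
#9=z depends on [8:z]
#10=c depends on [9:z]
sources: [0:a, 1:c]
N(rest) = Σ N(rest − s) over sources s of rest; N(one piece) = 1:
  size 1 → [10]=1
  size 2 → [9,10]=1
  size 3 → [8,9,10]=1
  size 4 → [7,8,9,10]=1
  size 5 → [6,7,8,9,10]=1
  size 6 → [3,6,7,8,9,10]=1  [5,6,7,8,9,10]=1
  size 7 → [1,3,6,7,8,9,10]=1  [3,5,6,7,8,9,10]=2  [4,5,6,7,8,9,10]=1
  size 8 → [1,3,5,6,7,8,9,10]=3  [2,4,5,6,7,8,9,10]=1  [3,4,5,6,7,8,9,10]=3
  size 9 → [0,2,4,5,6,7,8,9,10]=1  [1,3,4,5,6,7,8,9,10]=6  [2,3,4,5,6,7,8,9,10]=4
  first=0(a) contributes 10
  first=1(c) contributes 5
|[w]| = 15

15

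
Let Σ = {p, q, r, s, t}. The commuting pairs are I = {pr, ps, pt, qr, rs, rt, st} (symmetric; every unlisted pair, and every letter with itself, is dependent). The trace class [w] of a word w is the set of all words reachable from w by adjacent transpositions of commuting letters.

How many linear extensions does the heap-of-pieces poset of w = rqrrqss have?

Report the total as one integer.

drop 0:r onto floor
drop 1:q onto floor
drop 2:r onto {0:r}
drop 3:r onto {2:r}
drop 4:q onto {1:q}
drop 5:s onto {4:q}
drop 6:s onto {5:s}
ground layer = {0:r, 1:q}
drop-orders for the pieces not yet dropped (sum over which currently-grounded one goes next):
  1 to go: {3} 1  {6} 1
  2 to go: {2,3} 1  {3,6} 2  {5,6} 1
  3 to go: {0,2,3} 1  {2,3,6} 3  {3,5,6} 3  {4,5,6} 1
  4 to go: {0,2,3,6} 4  {1,4,5,6} 1  {2,3,5,6} 6  {3,4,5,6} 4
  5 to go: {0,2,3,5,6} 10  {1,3,4,5,6} 5  {2,3,4,5,6} 10
  if 0:r drops first: 15 orders
  if 1:q drops first: 20 orders
heap linearizations: 35

35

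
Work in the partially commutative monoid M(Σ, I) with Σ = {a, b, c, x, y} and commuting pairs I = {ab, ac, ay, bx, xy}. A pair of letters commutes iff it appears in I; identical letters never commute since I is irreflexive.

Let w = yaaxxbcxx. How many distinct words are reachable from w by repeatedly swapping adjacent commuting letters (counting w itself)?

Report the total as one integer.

piece 0:y — minimal
piece 1:a — minimal
piece 2:a rests on {1:a}
piece 3:x rests on {2:a}
piece 4:x rests on {3:x}
piece 5:b rests on {0:y}
piece 6:c rests on {4:x, 5:b}
piece 7:x rests on {6:c}
piece 8:x rests on {7:x}
minimal pieces: {0:y, 1:a}
ways to finish when only these pieces remain (= sum over removing one remaining piece with nothing left below it):
  1 left: {8}→1
  2 left: {7,8}→1
  3 left: {6,7,8}→1
  4 left: {4,6,7,8}→1  {5,6,7,8}→1
  5 left: {0,5,6,7,8}→1  {3,4,6,7,8}→1  {4,5,6,7,8}→2
  6 left: {0,4,5,6,7,8}→3  {2,3,4,6,7,8}→1  {3,4,5,6,7,8}→3
  7 left: {0,3,4,5,6,7,8}→6  {1,2,3,4,6,7,8}→1  {2,3,4,5,6,7,8}→4
  placing 0:y first → 5 extensions
  placing 1:a first → 10 extensions
total linear extensions = 15

15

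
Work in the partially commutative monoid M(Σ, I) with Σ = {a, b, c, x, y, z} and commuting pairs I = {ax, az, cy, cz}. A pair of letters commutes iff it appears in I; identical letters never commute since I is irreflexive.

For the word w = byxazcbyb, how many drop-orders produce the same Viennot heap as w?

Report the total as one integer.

5

0(b) covers ∅
1(y) covers 0:b
2(x) covers 1:y
3(a) covers 1:y
4(z) covers 2:x
5(c) covers 2:x, 3:a
6(b) covers 4:z, 5:c
7(y) covers 6:b
8(b) covers 7:y
floor of heap: 0:b
completions by unplaced set U, small U first (add the entries for U minus each lowest piece of U):
  |U|=1: {8}:1
  |U|=2: {7,8}:1
  |U|=3: {6,7,8}:1
  |U|=4: {4,6,7,8}:1  {5,6,7,8}:1
  |U|=5: {3,5,6,7,8}:1  {4,5,6,7,8}:2
  |U|=6: {2,4,5,6,7,8}:2  {3,4,5,6,7,8}:3
  |U|=7: {2,3,4,5,6,7,8}:5
  start at 0(b): 5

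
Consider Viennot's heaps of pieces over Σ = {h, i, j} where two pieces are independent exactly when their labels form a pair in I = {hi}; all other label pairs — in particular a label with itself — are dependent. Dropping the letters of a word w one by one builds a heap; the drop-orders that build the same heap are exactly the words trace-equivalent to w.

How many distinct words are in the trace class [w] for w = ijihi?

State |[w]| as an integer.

#0=i has no predecessor
#1=j depends on [0:i]
#2=i depends on [1:j]
#3=h depends on [1:j]
#4=i depends on [2:i]
sources: [0:i]
N(rest) = Σ N(rest − s) over sources s of rest; N(one piece) = 1:
  size 1 → [3]=1  [4]=1
  size 2 → [2,4]=1  [3,4]=2
  size 3 → [2,3,4]=3
  first=0(i) contributes 3

3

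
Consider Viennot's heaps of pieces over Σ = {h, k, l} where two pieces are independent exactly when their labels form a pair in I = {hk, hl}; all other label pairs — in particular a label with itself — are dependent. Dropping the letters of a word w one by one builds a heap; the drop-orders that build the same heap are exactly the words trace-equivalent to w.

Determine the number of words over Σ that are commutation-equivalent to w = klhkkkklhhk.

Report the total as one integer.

165

piece 0:k — minimal
piece 1:l rests on {0:k}
piece 2:h — minimal
piece 3:k rests on {1:l}
piece 4:k rests on {3:k}
piece 5:k rests on {4:k}
piece 6:k rests on {5:k}
piece 7:l rests on {6:k}
piece 8:h rests on {2:h}
piece 9:h rests on {8:h}
piece 10:k rests on {7:l}
minimal pieces: {0:k, 2:h}
ways to finish when only these pieces remain (= sum over removing one remaining piece with nothing left below it):
  1 left: {9}→1  {10}→1
  2 left: {7,10}→1  {8,9}→1  {9,10}→2
  3 left: {2,8,9}→1  {6,7,10}→1  {7,9,10}→3  {8,9,10}→3
  4 left: {2,8,9,10}→4  {5,6,7,10}→1  {6,7,9,10}→4  {7,8,9,10}→6
  5 left: {2,7,8,9,10}→10  {4,5,6,7,10}→1  {5,6,7,9,10}→5  {6,7,8,9,10}→10
  6 left: {2,6,7,8,9,10}→20  {3,4,5,6,7,10}→1  {4,5,6,7,9,10}→6  {5,6,7,8,9,10}→15
  7 left: {1,3,4,5,6,7,10}→1  {2,5,6,7,8,9,10}→35  {3,4,5,6,7,9,10}→7  {4,5,6,7,8,9,10}→21
  8 left: {0,1,3,4,5,6,7,10}→1  {1,3,4,5,6,7,9,10}→8  {2,4,5,6,7,8,9,10}→56  {3,4,5,6,7,8,9,10}→28
  9 left: {0,1,3,4,5,6,7,9,10}→9  {1,3,4,5,6,7,8,9,10}→36  {2,3,4,5,6,7,8,9,10}→84
  placing 0:k first → 120 extensions
  placing 2:h first → 45 extensions
total linear extensions = 165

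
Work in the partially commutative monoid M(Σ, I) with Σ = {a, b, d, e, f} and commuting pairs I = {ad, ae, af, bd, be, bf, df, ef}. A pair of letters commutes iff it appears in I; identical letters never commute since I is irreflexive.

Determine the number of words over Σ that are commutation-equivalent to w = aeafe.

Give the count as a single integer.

30

0(a) covers ∅
1(e) covers ∅
2(a) covers 0:a
3(f) covers ∅
4(e) covers 1:e
floor of heap: 0:a, 1:e, 3:f
completions by unplaced set U, small U first (add the entries for U minus each lowest piece of U):
  |U|=1: {2}:1  {3}:1  {4}:1
  |U|=2: {0,2}:1  {1,4}:1  {2,3}:2  {2,4}:2  {3,4}:2
  |U|=3: {0,2,3}:3  {0,2,4}:3  {1,2,4}:3  {1,3,4}:3  {2,3,4}:6
  start at 0(a): 12
  start at 1(e): 12
  start at 3(f): 6
sum over floor = 30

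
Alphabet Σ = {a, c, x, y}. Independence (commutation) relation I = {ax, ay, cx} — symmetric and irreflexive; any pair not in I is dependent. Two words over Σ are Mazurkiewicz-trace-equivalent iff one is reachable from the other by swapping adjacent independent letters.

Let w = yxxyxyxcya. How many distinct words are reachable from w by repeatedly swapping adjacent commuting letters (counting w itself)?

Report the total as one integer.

0(y) covers ∅
1(x) covers 0:y
2(x) covers 1:x
3(y) covers 2:x
4(x) covers 3:y
5(y) covers 4:x
6(x) covers 5:y
7(c) covers 5:y
8(y) covers 6:x, 7:c
9(a) covers 7:c
floor of heap: 0:y
completions by unplaced set U, small U first (add the entries for U minus each lowest piece of U):
  |U|=1: {8}:1  {9}:1
  |U|=2: {6,8}:1  {8,9}:2
  |U|=3: {6,8,9}:3  {7,8,9}:2
  |U|=4: {6,7,8,9}:5
  |U|=5: {5,6,7,8,9}:5
  |U|=6: {4,5,6,7,8,9}:5
  |U|=7: {3,4,5,6,7,8,9}:5
  |U|=8: {2,3,4,5,6,7,8,9}:5
  start at 0(y): 5

5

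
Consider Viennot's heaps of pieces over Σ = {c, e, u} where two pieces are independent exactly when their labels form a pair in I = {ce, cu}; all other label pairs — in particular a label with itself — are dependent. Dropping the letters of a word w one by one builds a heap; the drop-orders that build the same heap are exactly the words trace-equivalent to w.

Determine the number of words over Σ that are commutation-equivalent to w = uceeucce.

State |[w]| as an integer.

piece 0:u — minimal
piece 1:c — minimal
piece 2:e rests on {0:u}
piece 3:e rests on {2:e}
piece 4:u rests on {3:e}
piece 5:c rests on {1:c}
piece 6:c rests on {5:c}
piece 7:e rests on {4:u}
minimal pieces: {0:u, 1:c}
ways to finish when only these pieces remain (= sum over removing one remaining piece with nothing left below it):
  1 left: {6}→1  {7}→1
  2 left: {4,7}→1  {5,6}→1  {6,7}→2
  3 left: {1,5,6}→1  {3,4,7}→1  {4,6,7}→3  {5,6,7}→3
  4 left: {1,5,6,7}→4  {2,3,4,7}→1  {3,4,6,7}→4  {4,5,6,7}→6
  5 left: {0,2,3,4,7}→1  {1,4,5,6,7}→10  {2,3,4,6,7}→5  {3,4,5,6,7}→10
  6 left: {0,2,3,4,6,7}→6  {1,3,4,5,6,7}→20  {2,3,4,5,6,7}→15
  placing 0:u first → 35 extensions
  placing 1:c first → 21 extensions
total linear extensions = 56

56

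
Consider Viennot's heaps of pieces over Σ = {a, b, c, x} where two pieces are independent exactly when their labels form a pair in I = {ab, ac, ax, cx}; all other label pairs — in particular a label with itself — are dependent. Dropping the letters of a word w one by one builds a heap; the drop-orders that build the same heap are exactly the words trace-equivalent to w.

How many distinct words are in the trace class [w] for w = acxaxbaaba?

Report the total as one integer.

piece 0:a — minimal
piece 1:c — minimal
piece 2:x — minimal
piece 3:a rests on {0:a}
piece 4:x rests on {2:x}
piece 5:b rests on {1:c, 4:x}
piece 6:a rests on {3:a}
piece 7:a rests on {6:a}
piece 8:b rests on {5:b}
piece 9:a rests on {7:a}
minimal pieces: {0:a, 1:c, 2:x}
ways to finish when only these pieces remain (= sum over removing one remaining piece with nothing left below it):
  1 left: {8}→1  {9}→1
  2 left: {5,8}→1  {7,9}→1  {8,9}→2
  3 left: {1,5,8}→1  {4,5,8}→1  {5,8,9}→3  {6,7,9}→1  {7,8,9}→3
  4 left: {1,4,5,8}→2  {1,5,8,9}→4  {2,4,5,8}→1  {3,6,7,9}→1  {4,5,8,9}→4  {5,7,8,9}→6  {6,7,8,9}→4
  5 left: {0,3,6,7,9}→1  {1,2,4,5,8}→3  {1,4,5,8,9}→10  {1,5,7,8,9}→10  {2,4,5,8,9}→5  {3,6,7,8,9}→5  {4,5,7,8,9}→10  {5,6,7,8,9}→10
  6 left: {0,3,6,7,8,9}→6  {1,2,4,5,8,9}→18  {1,4,5,7,8,9}→30  {1,5,6,7,8,9}→20  {2,4,5,7,8,9}→15  {3,5,6,7,8,9}→15  {4,5,6,7,8,9}→20
  7 left: {0,3,5,6,7,8,9}→21  {1,2,4,5,7,8,9}→63  {1,3,5,6,7,8,9}→35  {1,4,5,6,7,8,9}→70  {2,4,5,6,7,8,9}→35  {3,4,5,6,7,8,9}→35
  8 left: {0,1,3,5,6,7,8,9}→56  {0,3,4,5,6,7,8,9}→56  {1,2,4,5,6,7,8,9}→168  {1,3,4,5,6,7,8,9}→140  {2,3,4,5,6,7,8,9}→70
  placing 0:a first → 378 extensions
  placing 1:c first → 126 extensions
  placing 2:x first → 252 extensions
total linear extensions = 756

756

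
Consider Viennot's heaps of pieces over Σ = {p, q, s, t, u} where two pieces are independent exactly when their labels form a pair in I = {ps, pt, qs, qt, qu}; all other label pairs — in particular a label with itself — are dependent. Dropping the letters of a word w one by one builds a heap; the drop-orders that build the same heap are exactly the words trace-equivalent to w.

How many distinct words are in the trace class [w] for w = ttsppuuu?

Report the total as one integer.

10

piece 0:t — minimal
piece 1:t rests on {0:t}
piece 2:s rests on {1:t}
piece 3:p — minimal
piece 4:p rests on {3:p}
piece 5:u rests on {2:s, 4:p}
piece 6:u rests on {5:u}
piece 7:u rests on {6:u}
minimal pieces: {0:t, 3:p}
ways to finish when only these pieces remain (= sum over removing one remaining piece with nothing left below it):
  1 left: {7}→1
  2 left: {6,7}→1
  3 left: {5,6,7}→1
  4 left: {2,5,6,7}→1  {4,5,6,7}→1
  5 left: {1,2,5,6,7}→1  {2,4,5,6,7}→2  {3,4,5,6,7}→1
  6 left: {0,1,2,5,6,7}→1  {1,2,4,5,6,7}→3  {2,3,4,5,6,7}→3
  placing 0:t first → 6 extensions
  placing 3:p first → 4 extensions
total linear extensions = 10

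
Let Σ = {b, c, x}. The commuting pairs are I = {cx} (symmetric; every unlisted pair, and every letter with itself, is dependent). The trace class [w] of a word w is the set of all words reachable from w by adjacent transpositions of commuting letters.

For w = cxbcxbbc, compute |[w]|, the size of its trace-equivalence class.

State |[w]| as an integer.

4

#0=c has no predecessor
#1=x has no predecessor
#2=b depends on [0:c, 1:x]
#3=c depends on [2:b]
#4=x depends on [2:b]
#5=b depends on [3:c, 4:x]
#6=b depends on [5:b]
#7=c depends on [6:b]
sources: [0:c, 1:x]
N(rest) = Σ N(rest − s) over sources s of rest; N(one piece) = 1:
  size 1 → [7]=1
  size 2 → [6,7]=1
  size 3 → [5,6,7]=1
  size 4 → [3,5,6,7]=1  [4,5,6,7]=1
  size 5 → [3,4,5,6,7]=2
  size 6 → [2,3,4,5,6,7]=2
  first=0(c) contributes 2
  first=1(x) contributes 2
|[w]| = 4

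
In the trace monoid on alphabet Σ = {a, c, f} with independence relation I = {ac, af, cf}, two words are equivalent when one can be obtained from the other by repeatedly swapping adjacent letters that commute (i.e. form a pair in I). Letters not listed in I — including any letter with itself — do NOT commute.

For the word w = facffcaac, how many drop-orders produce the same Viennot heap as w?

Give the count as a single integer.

#0=f has no predecessor
#1=a has no predecessor
#2=c has no predecessor
#3=f depends on [0:f]
#4=f depends on [3:f]
#5=c depends on [2:c]
#6=a depends on [1:a]
#7=a depends on [6:a]
#8=c depends on [5:c]
sources: [0:f, 1:a, 2:c]
N(rest) = Σ N(rest − s) over sources s of rest; N(one piece) = 1:
  size 1 → [4]=1  [7]=1  [8]=1
  size 2 → [3,4]=1  [4,7]=2  [4,8]=2  [5,8]=1  [6,7]=1  [7,8]=2
  size 3 → [0,3,4]=1  [1,6,7]=1  [2,5,8]=1  [3,4,7]=3  [3,4,8]=3  [4,5,8]=3  [4,6,7]=3  [4,7,8]=6  [5,7,8]=3  [6,7,8]=3
  size 4 → [0,3,4,7]=4  [0,3,4,8]=4  [1,4,6,7]=4  [1,6,7,8]=4  [2,4,5,8]=4  [2,5,7,8]=4  [3,4,5,8]=6  [3,4,6,7]=6  [3,4,7,8]=12  [4,5,7,8]=12  [4,6,7,8]=12  [5,6,7,8]=6
  size 5 → [0,3,4,5,8]=10  [0,3,4,6,7]=10  [0,3,4,7,8]=20  [1,3,4,6,7]=10  [1,4,6,7,8]=20  [1,5,6,7,8]=10  [2,3,4,5,8]=10  [2,4,5,7,8]=20  [2,5,6,7,8]=10  [3,4,5,7,8]=30  [3,4,6,7,8]=30  [4,5,6,7,8]=30
  size 6 → [0,1,3,4,6,7]=20  [0,2,3,4,5,8]=20  [0,3,4,5,7,8]=60  [0,3,4,6,7,8]=60  [1,2,5,6,7,8]=20  [1,3,4,6,7,8]=60  [1,4,5,6,7,8]=60  [2,3,4,5,7,8]=60  [2,4,5,6,7,8]=60  [3,4,5,6,7,8]=90
  size 7 → [0,1,3,4,6,7,8]=140  [0,2,3,4,5,7,8]=140  [0,3,4,5,6,7,8]=210  [1,2,4,5,6,7,8]=140  [1,3,4,5,6,7,8]=210  [2,3,4,5,6,7,8]=210
  first=0(f) contributes 560
  first=1(a) contributes 560
  first=2(c) contributes 560
|[w]| = 1680

1680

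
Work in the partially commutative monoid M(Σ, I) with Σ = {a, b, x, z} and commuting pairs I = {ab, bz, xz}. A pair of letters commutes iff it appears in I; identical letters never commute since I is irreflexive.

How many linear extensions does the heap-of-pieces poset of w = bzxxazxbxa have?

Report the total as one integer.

16

#0=b has no predecessor
#1=z has no predecessor
#2=x depends on [0:b]
#3=x depends on [2:x]
#4=a depends on [1:z, 3:x]
#5=z depends on [4:a]
#6=x depends on [4:a]
#7=b depends on [6:x]
#8=x depends on [7:b]
#9=a depends on [5:z, 8:x]
sources: [0:b, 1:z]
N(rest) = Σ N(rest − s) over sources s of rest; N(one piece) = 1:
  size 1 → [9]=1
  size 2 → [5,9]=1  [8,9]=1
  size 3 → [5,8,9]=2  [7,8,9]=1
  size 4 → [5,7,8,9]=3  [6,7,8,9]=1
  size 5 → [5,6,7,8,9]=4
  size 6 → [4,5,6,7,8,9]=4
  size 7 → [1,4,5,6,7,8,9]=4  [3,4,5,6,7,8,9]=4
  size 8 → [1,3,4,5,6,7,8,9]=8  [2,3,4,5,6,7,8,9]=4
  first=0(b) contributes 12
  first=1(z) contributes 4
|[w]| = 16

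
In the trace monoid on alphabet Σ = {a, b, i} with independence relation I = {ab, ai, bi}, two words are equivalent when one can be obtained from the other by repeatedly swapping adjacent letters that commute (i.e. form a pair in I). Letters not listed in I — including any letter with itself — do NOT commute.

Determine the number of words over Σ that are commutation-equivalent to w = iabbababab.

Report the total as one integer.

1260

0(i) covers ∅
1(a) covers ∅
2(b) covers ∅
3(b) covers 2:b
4(a) covers 1:a
5(b) covers 3:b
6(a) covers 4:a
7(b) covers 5:b
8(a) covers 6:a
9(b) covers 7:b
floor of heap: 0:i, 1:a, 2:b
completions by unplaced set U, small U first (add the entries for U minus each lowest piece of U):
  |U|=1: {0}:1  {8}:1  {9}:1
  |U|=2: {0,8}:2  {0,9}:2  {6,8}:1  {7,9}:1  {8,9}:2
  |U|=3: {0,6,8}:3  {0,7,9}:3  {0,8,9}:6  {4,6,8}:1  {5,7,9}:1  {6,8,9}:3  {7,8,9}:3
  |U|=4: {0,4,6,8}:4  {0,5,7,9}:4  {0,6,8,9}:12  {0,7,8,9}:12  {1,4,6,8}:1  {3,5,7,9}:1  {4,6,8,9}:4  {5,7,8,9}:4  {6,7,8,9}:6
  |U|=5: {0,1,4,6,8}:5  {0,3,5,7,9}:5  {0,4,6,8,9}:20  {0,5,7,8,9}:20  {0,6,7,8,9}:30  {1,4,6,8,9}:5  {2,3,5,7,9}:1  {3,5,7,8,9}:5  {4,6,7,8,9}:10  {5,6,7,8,9}:10
  |U|=6: {0,1,4,6,8,9}:30  {0,2,3,5,7,9}:6  {0,3,5,7,8,9}:30  {0,4,6,7,8,9}:60  {0,5,6,7,8,9}:60  {1,4,6,7,8,9}:15  {2,3,5,7,8,9}:6  {3,5,6,7,8,9}:15  {4,5,6,7,8,9}:20
  |U|=7: {0,1,4,6,7,8,9}:105  {0,2,3,5,7,8,9}:42  {0,3,5,6,7,8,9}:105  {0,4,5,6,7,8,9}:140  {1,4,5,6,7,8,9}:35  {2,3,5,6,7,8,9}:21  {3,4,5,6,7,8,9}:35
  |U|=8: {0,1,4,5,6,7,8,9}:280  {0,2,3,5,6,7,8,9}:168  {0,3,4,5,6,7,8,9}:280  {1,3,4,5,6,7,8,9}:70  {2,3,4,5,6,7,8,9}:56
  start at 0(i): 126
  start at 1(a): 504
  start at 2(b): 630
sum over floor = 1260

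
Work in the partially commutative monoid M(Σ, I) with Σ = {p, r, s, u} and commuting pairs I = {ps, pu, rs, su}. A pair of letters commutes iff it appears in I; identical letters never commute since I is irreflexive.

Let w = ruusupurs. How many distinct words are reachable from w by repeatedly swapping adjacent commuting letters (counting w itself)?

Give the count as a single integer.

180

drop 0:r onto floor
drop 1:u onto {0:r}
drop 2:u onto {1:u}
drop 3:s onto floor
drop 4:u onto {2:u}
drop 5:p onto {0:r}
drop 6:u onto {4:u}
drop 7:r onto {5:p, 6:u}
drop 8:s onto {3:s}
ground layer = {0:r, 3:s}
drop-orders for the pieces not yet dropped (sum over which currently-grounded one goes next):
  1 to go: {7} 1  {8} 1
  2 to go: {3,8} 1  {5,7} 1  {6,7} 1  {7,8} 2
  3 to go: {3,7,8} 3  {4,6,7} 1  {5,6,7} 2  {5,7,8} 3  {6,7,8} 3
  4 to go: {2,4,6,7} 1  {3,5,7,8} 6  {3,6,7,8} 6  {4,5,6,7} 3  {4,6,7,8} 4  {5,6,7,8} 8
  5 to go: {1,2,4,6,7} 1  {2,4,5,6,7} 4  {2,4,6,7,8} 5  {3,4,6,7,8} 10  {3,5,6,7,8} 20  {4,5,6,7,8} 15
  6 to go: {1,2,4,5,6,7} 5  {1,2,4,6,7,8} 6  {2,3,4,6,7,8} 15  {2,4,5,6,7,8} 24  {3,4,5,6,7,8} 45
  7 to go: {0,1,2,4,5,6,7} 5  {1,2,3,4,6,7,8} 21  {1,2,4,5,6,7,8} 35  {2,3,4,5,6,7,8} 84
  if 0:r drops first: 140 orders
  if 3:s drops first: 40 orders
heap linearizations: 180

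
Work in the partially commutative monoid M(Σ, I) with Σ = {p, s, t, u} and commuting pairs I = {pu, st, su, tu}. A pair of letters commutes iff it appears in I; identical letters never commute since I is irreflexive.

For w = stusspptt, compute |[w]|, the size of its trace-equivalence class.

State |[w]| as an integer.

36

#0=s has no predecessor
#1=t has no predecessor
#2=u has no predecessor
#3=s depends on [0:s]
#4=s depends on [3:s]
#5=p depends on [1:t, 4:s]
#6=p depends on [5:p]
#7=t depends on [6:p]
#8=t depends on [7:t]
sources: [0:s, 1:t, 2:u]
N(rest) = Σ N(rest − s) over sources s of rest; N(one piece) = 1:
  size 1 → [2]=1  [8]=1
  size 2 → [2,8]=2  [7,8]=1
  size 3 → [2,7,8]=3  [6,7,8]=1
  size 4 → [2,6,7,8]=4  [5,6,7,8]=1
  size 5 → [1,5,6,7,8]=1  [2,5,6,7,8]=5  [4,5,6,7,8]=1
  size 6 → [1,2,5,6,7,8]=6  [1,4,5,6,7,8]=2  [2,4,5,6,7,8]=6  [3,4,5,6,7,8]=1
  size 7 → [0,3,4,5,6,7,8]=1  [1,2,4,5,6,7,8]=14  [1,3,4,5,6,7,8]=3  [2,3,4,5,6,7,8]=7
  first=0(s) contributes 24
  first=1(t) contributes 8
  first=2(u) contributes 4
|[w]| = 36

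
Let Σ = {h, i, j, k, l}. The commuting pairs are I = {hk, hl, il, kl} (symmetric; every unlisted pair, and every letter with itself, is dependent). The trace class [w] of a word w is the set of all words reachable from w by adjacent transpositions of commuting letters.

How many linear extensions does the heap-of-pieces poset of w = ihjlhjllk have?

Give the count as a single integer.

6

0(i) covers ∅
1(h) covers 0:i
2(j) covers 1:h
3(l) covers 2:j
4(h) covers 2:j
5(j) covers 3:l, 4:h
6(l) covers 5:j
7(l) covers 6:l
8(k) covers 5:j
floor of heap: 0:i
completions by unplaced set U, small U first (add the entries for U minus each lowest piece of U):
  |U|=1: {7}:1  {8}:1
  |U|=2: {6,7}:1  {7,8}:2
  |U|=3: {6,7,8}:3
  |U|=4: {5,6,7,8}:3
  |U|=5: {3,5,6,7,8}:3  {4,5,6,7,8}:3
  |U|=6: {3,4,5,6,7,8}:6
  |U|=7: {2,3,4,5,6,7,8}:6
  start at 0(i): 6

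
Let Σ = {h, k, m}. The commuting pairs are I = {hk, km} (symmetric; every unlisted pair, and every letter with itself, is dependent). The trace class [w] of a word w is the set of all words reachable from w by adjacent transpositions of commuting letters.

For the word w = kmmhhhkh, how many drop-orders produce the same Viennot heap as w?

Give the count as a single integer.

28

drop 0:k onto floor
drop 1:m onto floor
drop 2:m onto {1:m}
drop 3:h onto {2:m}
drop 4:h onto {3:h}
drop 5:h onto {4:h}
drop 6:k onto {0:k}
drop 7:h onto {5:h}
ground layer = {0:k, 1:m}
drop-orders for the pieces not yet dropped (sum over which currently-grounded one goes next):
  1 to go: {6} 1  {7} 1
  2 to go: {0,6} 1  {5,7} 1  {6,7} 2
  3 to go: {0,6,7} 3  {4,5,7} 1  {5,6,7} 3
  4 to go: {0,5,6,7} 6  {3,4,5,7} 1  {4,5,6,7} 4
  5 to go: {0,4,5,6,7} 10  {2,3,4,5,7} 1  {3,4,5,6,7} 5
  6 to go: {0,3,4,5,6,7} 15  {1,2,3,4,5,7} 1  {2,3,4,5,6,7} 6
  if 0:k drops first: 7 orders
  if 1:m drops first: 21 orders
heap linearizations: 28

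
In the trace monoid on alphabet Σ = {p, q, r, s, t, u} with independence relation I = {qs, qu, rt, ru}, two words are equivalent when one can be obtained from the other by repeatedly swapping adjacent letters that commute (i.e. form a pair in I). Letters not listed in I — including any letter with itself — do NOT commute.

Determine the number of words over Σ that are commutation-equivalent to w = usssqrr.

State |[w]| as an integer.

drop 0:u onto floor
drop 1:s onto {0:u}
drop 2:s onto {1:s}
drop 3:s onto {2:s}
drop 4:q onto floor
drop 5:r onto {3:s, 4:q}
drop 6:r onto {5:r}
ground layer = {0:u, 4:q}
drop-orders for the pieces not yet dropped (sum over which currently-grounded one goes next):
  1 to go: {6} 1
  2 to go: {5,6} 1
  3 to go: {3,5,6} 1  {4,5,6} 1
  4 to go: {2,3,5,6} 1  {3,4,5,6} 2
  5 to go: {1,2,3,5,6} 1  {2,3,4,5,6} 3
  if 0:u drops first: 4 orders
  if 4:q drops first: 1 orders
heap linearizations: 5

5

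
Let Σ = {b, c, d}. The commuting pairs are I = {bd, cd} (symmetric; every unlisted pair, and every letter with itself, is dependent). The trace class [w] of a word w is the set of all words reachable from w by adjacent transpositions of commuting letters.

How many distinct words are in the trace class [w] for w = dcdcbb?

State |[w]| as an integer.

15

0(d) covers ∅
1(c) covers ∅
2(d) covers 0:d
3(c) covers 1:c
4(b) covers 3:c
5(b) covers 4:b
floor of heap: 0:d, 1:c
completions by unplaced set U, small U first (add the entries for U minus each lowest piece of U):
  |U|=1: {2}:1  {5}:1
  |U|=2: {0,2}:1  {2,5}:2  {4,5}:1
  |U|=3: {0,2,5}:3  {2,4,5}:3  {3,4,5}:1
  |U|=4: {0,2,4,5}:6  {1,3,4,5}:1  {2,3,4,5}:4
  start at 0(d): 5
  start at 1(c): 10
sum over floor = 15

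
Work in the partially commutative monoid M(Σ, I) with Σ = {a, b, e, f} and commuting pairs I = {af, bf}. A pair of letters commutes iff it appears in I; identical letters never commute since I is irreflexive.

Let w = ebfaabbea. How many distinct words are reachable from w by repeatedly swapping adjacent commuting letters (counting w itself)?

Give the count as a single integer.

6

drop 0:e onto floor
drop 1:b onto {0:e}
drop 2:f onto {0:e}
drop 3:a onto {1:b}
drop 4:a onto {3:a}
drop 5:b onto {4:a}
drop 6:b onto {5:b}
drop 7:e onto {2:f, 6:b}
drop 8:a onto {7:e}
ground layer = {0:e}
drop-orders for the pieces not yet dropped (sum over which currently-grounded one goes next):
  1 to go: {8} 1
  2 to go: {7,8} 1
  3 to go: {2,7,8} 1  {6,7,8} 1
  4 to go: {2,6,7,8} 2  {5,6,7,8} 1
  5 to go: {2,5,6,7,8} 3  {4,5,6,7,8} 1
  6 to go: {2,4,5,6,7,8} 4  {3,4,5,6,7,8} 1
  7 to go: {1,3,4,5,6,7,8} 1  {2,3,4,5,6,7,8} 5
  if 0:e drops first: 6 orders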